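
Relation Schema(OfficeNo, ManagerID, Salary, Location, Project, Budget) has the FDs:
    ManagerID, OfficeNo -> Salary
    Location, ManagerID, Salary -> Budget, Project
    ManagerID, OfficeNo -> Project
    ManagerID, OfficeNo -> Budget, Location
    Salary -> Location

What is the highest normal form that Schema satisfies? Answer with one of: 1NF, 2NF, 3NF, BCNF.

2NF

Candidate key: {ManagerID, OfficeNo}. Prime attributes: {ManagerID, OfficeNo}.
For Location, ManagerID, Salary -> Budget, Project we have {Location, ManagerID, Salary}⁺ = {Budget, Location, ManagerID, Project, Salary}; {Location, ManagerID, Salary} is not a superkey, so BCNF fails.
Location, ManagerID, Salary -> Budget, Project determines the non-prime attributes {Budget, Project} from a non-superkey — 3NF is violated.
Checking every proper subset of each key, none determines a non-prime attribute — 2NF is satisfied.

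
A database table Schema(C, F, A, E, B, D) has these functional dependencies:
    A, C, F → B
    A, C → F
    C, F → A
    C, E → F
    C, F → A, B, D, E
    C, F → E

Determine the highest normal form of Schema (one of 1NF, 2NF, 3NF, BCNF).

BCNF

Candidate keys: {A, C}, {C, E}, {C, F}. Prime attributes: {A, C, E, F}.
Every FD has a superkey on the left, so the relation is in BCNF.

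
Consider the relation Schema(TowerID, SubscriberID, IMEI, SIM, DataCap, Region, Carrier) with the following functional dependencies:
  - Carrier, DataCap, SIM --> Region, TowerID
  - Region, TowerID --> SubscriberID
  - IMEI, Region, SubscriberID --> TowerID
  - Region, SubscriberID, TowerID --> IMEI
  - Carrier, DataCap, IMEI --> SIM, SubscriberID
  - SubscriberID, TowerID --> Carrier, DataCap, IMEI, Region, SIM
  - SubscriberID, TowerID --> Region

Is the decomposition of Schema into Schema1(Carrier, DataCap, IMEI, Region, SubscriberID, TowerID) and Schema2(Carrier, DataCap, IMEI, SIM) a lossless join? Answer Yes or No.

Common attributes: {Carrier, DataCap, IMEI}; their closure is {Carrier, DataCap, IMEI, Region, SIM, SubscriberID, TowerID}.
Since Schema1 ⊆ {Carrier, DataCap, IMEI, Region, SIM, SubscriberID, TowerID}, the intersection is a superkey of Schema1; the decomposition is lossless.

Yes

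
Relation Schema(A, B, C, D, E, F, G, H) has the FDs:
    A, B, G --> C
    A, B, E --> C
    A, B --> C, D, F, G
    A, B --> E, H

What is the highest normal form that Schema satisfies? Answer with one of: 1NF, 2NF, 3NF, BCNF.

BCNF

Candidate key: {A, B}. Prime attributes: {A, B}.
Each dependency's left side is a superkey — BCNF holds.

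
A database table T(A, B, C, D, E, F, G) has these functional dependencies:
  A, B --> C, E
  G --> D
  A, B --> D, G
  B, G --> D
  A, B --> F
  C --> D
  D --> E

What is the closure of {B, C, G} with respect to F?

Start with {B, C, G}.
G --> D applies; add {D} → now {B, C, D, G}.
D --> E applies; add {E} → now {B, C, D, E, G}.
No further FD applies.

{B, C, D, E, G}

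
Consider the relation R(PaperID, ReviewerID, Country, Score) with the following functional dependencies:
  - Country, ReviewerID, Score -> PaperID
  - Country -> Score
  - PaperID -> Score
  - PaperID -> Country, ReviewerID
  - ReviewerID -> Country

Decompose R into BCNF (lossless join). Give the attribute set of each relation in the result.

Candidate keys of the original relation: {PaperID}, {ReviewerID}.
Within {Country, PaperID, ReviewerID, Score}: {Country}⁺ ∩ {Country, PaperID, ReviewerID, Score} = {Country, Score}, not the whole set, so Country -> Score violates BCNF; decompose into {Country, Score} and {Country, PaperID, ReviewerID}.
{Country, Score} has no BCNF violation.
{Country, PaperID, ReviewerID} has no BCNF violation.

{Country, PaperID, ReviewerID}; {Country, Score}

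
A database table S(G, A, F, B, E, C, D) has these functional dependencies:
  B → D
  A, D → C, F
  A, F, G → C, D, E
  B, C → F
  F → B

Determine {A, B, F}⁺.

Start with {A, B, F}.
B → D applies; add {D} → now {A, B, D, F}.
A, D → C, F applies; add {C} → now {A, B, C, D, F}.
No further FD applies.

{A, B, C, D, F}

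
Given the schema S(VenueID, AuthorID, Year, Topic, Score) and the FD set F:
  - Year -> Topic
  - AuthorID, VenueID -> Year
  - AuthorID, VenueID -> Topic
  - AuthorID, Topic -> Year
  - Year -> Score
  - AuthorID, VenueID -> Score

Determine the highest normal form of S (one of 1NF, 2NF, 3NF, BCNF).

2NF

Candidate key: {AuthorID, VenueID}. Prime attributes: {AuthorID, VenueID}.
Year -> Topic breaks BCNF: {Year}⁺ = {Score, Topic, Year}, so {Year} is not a superkey.
Year -> Topic has non-prime {Topic} on the right and a non-superkey on the left, so 3NF fails.
No non-prime attribute depends on a proper subset of any candidate key, so 2NF holds.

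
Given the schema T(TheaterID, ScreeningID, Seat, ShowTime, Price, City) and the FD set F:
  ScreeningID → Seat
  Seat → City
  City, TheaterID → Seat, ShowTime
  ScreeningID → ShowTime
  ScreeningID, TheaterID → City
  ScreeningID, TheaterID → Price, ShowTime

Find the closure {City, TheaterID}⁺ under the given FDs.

Start with {City, TheaterID}.
City, TheaterID → Seat, ShowTime applies; add {Seat, ShowTime} → now {City, Seat, ShowTime, TheaterID}.
No further FD applies.

{City, Seat, ShowTime, TheaterID}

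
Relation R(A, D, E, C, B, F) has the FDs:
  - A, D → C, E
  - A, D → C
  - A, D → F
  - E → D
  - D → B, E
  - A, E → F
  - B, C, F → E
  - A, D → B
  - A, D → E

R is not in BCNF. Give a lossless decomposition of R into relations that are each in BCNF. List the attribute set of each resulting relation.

{A, C, E, F}; {B, D, E}

Candidate keys of the original relation: {A, B, C, F}, {A, D}, {A, E}.
In {A, B, C, D, E, F}, {E} is not a superkey ({E}⁺ restricted to this set is {B, D, E}), so split on E → B, D into {B, D, E} and {A, C, E, F}.
{B, D, E} is in BCNF.
{A, C, E, F} is in BCNF.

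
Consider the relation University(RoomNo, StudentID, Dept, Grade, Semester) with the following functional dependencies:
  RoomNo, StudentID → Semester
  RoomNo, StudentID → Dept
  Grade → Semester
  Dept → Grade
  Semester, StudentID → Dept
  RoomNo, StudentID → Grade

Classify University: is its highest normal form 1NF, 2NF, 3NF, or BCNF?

2NF

Candidate key: {RoomNo, StudentID}. Prime attributes: {RoomNo, StudentID}.
Grade → Semester: {Grade}⁺ = {Grade, Semester}, which is not all of the attributes, so the left side is not a superkey — BCNF is violated.
Grade → Semester determines the non-prime attribute {Semester} from a non-superkey — 3NF is violated.
No proper subset of a key has a non-prime attribute in its closure, so there is no partial dependency; 2NF holds.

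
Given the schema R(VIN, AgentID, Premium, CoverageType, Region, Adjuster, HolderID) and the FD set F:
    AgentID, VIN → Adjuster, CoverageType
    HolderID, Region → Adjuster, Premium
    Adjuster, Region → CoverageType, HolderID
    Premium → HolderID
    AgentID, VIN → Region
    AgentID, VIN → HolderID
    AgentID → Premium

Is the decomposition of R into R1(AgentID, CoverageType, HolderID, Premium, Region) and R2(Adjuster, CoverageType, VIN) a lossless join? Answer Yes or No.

No

R1 ∩ R2 = {CoverageType}; its closure under F is {CoverageType}.
R1 ⊄ {CoverageType} and R2 ⊄ {CoverageType}, so the split is lossy.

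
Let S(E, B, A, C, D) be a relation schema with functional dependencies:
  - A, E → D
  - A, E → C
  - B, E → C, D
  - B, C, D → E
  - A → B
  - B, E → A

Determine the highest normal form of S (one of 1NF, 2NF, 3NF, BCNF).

3NF

Candidate keys: {A, C, D}, {A, E}, {B, C, D}, {B, E}. Prime attributes: {A, B, C, D, E}.
A → B breaks BCNF: {A}⁺ = {A, B}, so {A} is not a superkey.
But every attribute on its right side ({B}) is prime, and the same holds for every other non-superkey FD, so 3NF still holds.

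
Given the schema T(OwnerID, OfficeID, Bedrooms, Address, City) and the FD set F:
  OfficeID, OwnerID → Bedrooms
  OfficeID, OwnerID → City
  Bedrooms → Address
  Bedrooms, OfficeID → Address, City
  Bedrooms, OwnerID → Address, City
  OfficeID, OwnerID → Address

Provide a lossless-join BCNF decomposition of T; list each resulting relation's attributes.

{Address, Bedrooms}; {Bedrooms, City, OfficeID}; {Bedrooms, OfficeID, OwnerID}

Candidate key of the original relation: {OfficeID, OwnerID}.
In {Address, Bedrooms, City, OfficeID, OwnerID}, {Bedrooms} is not a superkey ({Bedrooms}⁺ restricted to this set is {Address, Bedrooms}), so split on Bedrooms → Address into {Address, Bedrooms} and {Bedrooms, City, OfficeID, OwnerID}.
{Address, Bedrooms}: every determinant is a superkey — BCNF.
In {Bedrooms, City, OfficeID, OwnerID}, {Bedrooms, OfficeID} is not a superkey ({Bedrooms, OfficeID}⁺ restricted to this set is {Bedrooms, City, OfficeID}), so split on Bedrooms, OfficeID → City into {Bedrooms, City, OfficeID} and {Bedrooms, OfficeID, OwnerID}.
{Bedrooms, City, OfficeID}: every determinant is a superkey — BCNF.
{Bedrooms, OfficeID, OwnerID}: every determinant is a superkey — BCNF.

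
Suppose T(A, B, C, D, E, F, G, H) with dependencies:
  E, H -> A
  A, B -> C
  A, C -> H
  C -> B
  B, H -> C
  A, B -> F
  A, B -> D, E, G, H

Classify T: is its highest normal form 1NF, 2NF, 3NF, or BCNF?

Candidate keys: {A, B}, {A, C}, {B, E, H}, {C, E, H}. Prime attributes: {A, B, C, E, H}.
E, H -> A breaks BCNF: {E, H}⁺ = {A, E, H}, so {E, H} is not a superkey.
But every attribute on its right side ({A}) is prime, and the same holds for every other non-superkey FD, so 3NF still holds.

3NF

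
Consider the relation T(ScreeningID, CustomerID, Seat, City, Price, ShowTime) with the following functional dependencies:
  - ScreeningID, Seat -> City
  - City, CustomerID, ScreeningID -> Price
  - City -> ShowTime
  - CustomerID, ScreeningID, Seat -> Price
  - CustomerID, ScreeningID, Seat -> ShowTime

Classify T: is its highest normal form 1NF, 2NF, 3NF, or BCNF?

1NF

Candidate key: {CustomerID, ScreeningID, Seat}. Prime attributes: {CustomerID, ScreeningID, Seat}.
For ScreeningID, Seat -> City we have {ScreeningID, Seat}⁺ = {City, ScreeningID, Seat, ShowTime}; {ScreeningID, Seat} is not a superkey, so BCNF fails.
Because {City} is non-prime and the left side of ScreeningID, Seat -> City is not a superkey, the relation is not in 3NF.
The proper key subset {ScreeningID, Seat} of {CustomerID, ScreeningID, Seat} determines non-prime {City, ShowTime}, so the relation is not even in 2NF.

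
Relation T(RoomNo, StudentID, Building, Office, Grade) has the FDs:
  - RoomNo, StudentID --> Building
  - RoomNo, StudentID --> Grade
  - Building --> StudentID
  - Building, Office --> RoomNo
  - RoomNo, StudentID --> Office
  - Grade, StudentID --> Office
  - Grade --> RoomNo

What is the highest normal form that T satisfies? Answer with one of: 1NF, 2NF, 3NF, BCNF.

3NF

Candidate keys: {Building, Grade}, {Building, Office}, {Building, RoomNo}, {Grade, StudentID}, {RoomNo, StudentID}. Prime attributes: {Building, Grade, Office, RoomNo, StudentID}.
For Building --> StudentID we have {Building}⁺ = {Building, StudentID}; {Building} is not a superkey, so BCNF fails.
But every attribute on its right side ({StudentID}) is prime, and the same holds for every other non-superkey FD, so 3NF still holds.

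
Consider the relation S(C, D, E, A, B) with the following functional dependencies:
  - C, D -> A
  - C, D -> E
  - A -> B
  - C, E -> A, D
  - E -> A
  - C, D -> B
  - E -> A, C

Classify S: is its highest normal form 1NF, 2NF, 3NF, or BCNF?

2NF

Candidate keys: {C, D}, {E}. Prime attributes: {C, D, E}.
A -> B: {A}⁺ = {A, B}, which is not all of the attributes, so the left side is not a superkey — BCNF is violated.
A -> B determines the non-prime attribute {B} from a non-superkey — 3NF is violated.
No proper subset of a key has a non-prime attribute in its closure, so there is no partial dependency; 2NF holds.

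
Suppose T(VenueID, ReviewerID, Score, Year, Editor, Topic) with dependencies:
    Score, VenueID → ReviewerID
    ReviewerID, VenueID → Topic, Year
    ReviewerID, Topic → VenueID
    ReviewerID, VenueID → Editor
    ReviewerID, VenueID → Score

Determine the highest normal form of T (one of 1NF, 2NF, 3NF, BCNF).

Candidate keys: {ReviewerID, Topic}, {ReviewerID, VenueID}, {Score, VenueID}. Prime attributes: {ReviewerID, Score, Topic, VenueID}.
Every FD has a superkey on the left, so the relation is in BCNF.

BCNF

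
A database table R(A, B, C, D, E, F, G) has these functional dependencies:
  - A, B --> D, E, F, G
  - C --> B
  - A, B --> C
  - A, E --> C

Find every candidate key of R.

Attributes never on any right-hand side: {A} — every candidate key must contain it.
Closure of {A, B} is {A, B, C, D, E, F, G}, the whole schema; {A, B} is a candidate key.
Closure of {A, C} is {A, B, C, D, E, F, G}, the whole schema; {A, C} is a candidate key.
Closure of {A, E} is {A, B, C, D, E, F, G}, the whole schema; {A, E} is a candidate key.
No proper subset of any of these is a key, and no other minimal superkey exists.

{A, B}, {A, C}, {A, E}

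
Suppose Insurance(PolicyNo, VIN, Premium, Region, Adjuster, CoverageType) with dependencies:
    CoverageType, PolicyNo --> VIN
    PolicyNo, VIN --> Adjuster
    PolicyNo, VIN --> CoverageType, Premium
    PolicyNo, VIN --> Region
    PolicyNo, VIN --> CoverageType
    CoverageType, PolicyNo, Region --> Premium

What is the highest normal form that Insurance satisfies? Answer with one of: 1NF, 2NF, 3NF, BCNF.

BCNF

Candidate keys: {CoverageType, PolicyNo}, {PolicyNo, VIN}. Prime attributes: {CoverageType, PolicyNo, VIN}.
Every FD has a superkey on the left, so the relation is in BCNF.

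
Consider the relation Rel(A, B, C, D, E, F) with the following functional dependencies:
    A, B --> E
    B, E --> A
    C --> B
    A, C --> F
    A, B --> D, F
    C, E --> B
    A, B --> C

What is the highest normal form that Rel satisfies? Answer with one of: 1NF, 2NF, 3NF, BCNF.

3NF

Candidate keys: {A, B}, {A, C}, {B, E}, {C, E}. Prime attributes: {A, B, C, E}.
C --> B: {C}⁺ = {B, C}, which is not all of the attributes, so the left side is not a superkey — BCNF is violated.
Since {B} ⊆ prime attributes and every other non-superkey FD also has a prime right side, the schema is in 3NF.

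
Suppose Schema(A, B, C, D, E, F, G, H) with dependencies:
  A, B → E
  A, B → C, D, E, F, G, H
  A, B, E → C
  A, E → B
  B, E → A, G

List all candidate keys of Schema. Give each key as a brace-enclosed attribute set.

{A, B}, {A, E}, {B, E}

{A, B} is a candidate key since {A, B}⁺ = {A, B, C, D, E, F, G, H} covers every attribute.
{A, E} is a candidate key since {A, E}⁺ = {A, B, C, D, E, F, G, H} covers every attribute.
{B, E} is a candidate key since {B, E}⁺ = {A, B, C, D, E, F, G, H} covers every attribute.
Any other superkey properly contains one of these, so there are no further candidate keys.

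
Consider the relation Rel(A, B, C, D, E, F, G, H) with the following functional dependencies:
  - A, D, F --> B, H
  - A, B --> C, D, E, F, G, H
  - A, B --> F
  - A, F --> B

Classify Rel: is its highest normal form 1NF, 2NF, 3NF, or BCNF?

BCNF

Candidate keys: {A, B}, {A, F}. Prime attributes: {A, B, F}.
Each dependency's left side is a superkey — BCNF holds.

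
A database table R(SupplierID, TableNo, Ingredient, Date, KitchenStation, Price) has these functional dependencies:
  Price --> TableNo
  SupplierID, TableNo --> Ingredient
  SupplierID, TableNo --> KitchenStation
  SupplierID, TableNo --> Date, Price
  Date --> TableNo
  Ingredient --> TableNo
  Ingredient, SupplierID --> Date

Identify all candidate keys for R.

{Date, SupplierID}, {Ingredient, SupplierID}, {Price, SupplierID}, {SupplierID, TableNo}

Attributes never on any right-hand side: {SupplierID} — every candidate key must contain it.
{Date, SupplierID}⁺ = {Date, Ingredient, KitchenStation, Price, SupplierID, TableNo} — all of the relation — so {Date, SupplierID} is a candidate key.
{Ingredient, SupplierID}⁺ = {Date, Ingredient, KitchenStation, Price, SupplierID, TableNo} — all of the relation — so {Ingredient, SupplierID} is a candidate key.
{Price, SupplierID}⁺ = {Date, Ingredient, KitchenStation, Price, SupplierID, TableNo} — all of the relation — so {Price, SupplierID} is a candidate key.
{SupplierID, TableNo}⁺ = {Date, Ingredient, KitchenStation, Price, SupplierID, TableNo} — all of the relation — so {SupplierID, TableNo} is a candidate key.
No proper subset of any of these is a key, and no other minimal superkey exists.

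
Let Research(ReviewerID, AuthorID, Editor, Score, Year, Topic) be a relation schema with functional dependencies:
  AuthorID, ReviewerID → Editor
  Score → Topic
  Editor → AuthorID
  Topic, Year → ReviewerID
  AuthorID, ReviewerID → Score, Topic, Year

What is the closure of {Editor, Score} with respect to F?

{AuthorID, Editor, Score, Topic}

Start with {Editor, Score}.
Score → Topic applies; add {Topic} → now {Editor, Score, Topic}.
Editor → AuthorID applies; add {AuthorID} → now {AuthorID, Editor, Score, Topic}.
No further FD applies.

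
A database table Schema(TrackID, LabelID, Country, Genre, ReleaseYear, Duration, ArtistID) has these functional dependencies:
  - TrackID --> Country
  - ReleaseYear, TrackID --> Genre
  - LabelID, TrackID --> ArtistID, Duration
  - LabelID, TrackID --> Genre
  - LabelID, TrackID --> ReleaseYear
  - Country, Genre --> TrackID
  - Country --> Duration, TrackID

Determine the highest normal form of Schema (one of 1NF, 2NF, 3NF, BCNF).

1NF

Candidate keys: {Country, LabelID}, {LabelID, TrackID}. Prime attributes: {Country, LabelID, TrackID}.
TrackID --> Country breaks BCNF: {TrackID}⁺ = {Country, Duration, TrackID}, so {TrackID} is not a superkey.
ReleaseYear, TrackID --> Genre has non-prime {Genre} on the right and a non-superkey on the left, so 3NF fails.
{Country} is a proper subset of the key {Country, LabelID}, and {Country}⁺ contains the non-prime attribute {Duration} — a partial dependency, so 2NF is violated.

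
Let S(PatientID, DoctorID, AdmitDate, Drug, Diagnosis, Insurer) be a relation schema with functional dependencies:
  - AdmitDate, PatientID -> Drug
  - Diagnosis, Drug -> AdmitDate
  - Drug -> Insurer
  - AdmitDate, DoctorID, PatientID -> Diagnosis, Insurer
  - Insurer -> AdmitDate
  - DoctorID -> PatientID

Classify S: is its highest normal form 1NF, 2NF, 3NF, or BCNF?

1NF

Candidate keys: {AdmitDate, DoctorID}, {DoctorID, Drug}, {DoctorID, Insurer}. Prime attributes: {AdmitDate, DoctorID, Drug, Insurer}.
For AdmitDate, PatientID -> Drug we have {AdmitDate, PatientID}⁺ = {AdmitDate, Drug, Insurer, PatientID}; {AdmitDate, PatientID} is not a superkey, so BCNF fails.
Because {PatientID} is non-prime and the left side of DoctorID -> PatientID is not a superkey, the relation is not in 3NF.
The proper key subset {DoctorID} of {AdmitDate, DoctorID} determines non-prime {PatientID}, so the relation is not even in 2NF.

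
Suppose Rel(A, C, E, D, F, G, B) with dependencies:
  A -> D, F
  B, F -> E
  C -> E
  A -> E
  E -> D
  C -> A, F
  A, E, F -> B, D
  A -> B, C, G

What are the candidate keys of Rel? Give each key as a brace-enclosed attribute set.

{A}⁺ = {A, B, C, D, E, F, G} — all of the relation — so {A} is a candidate key.
{C}⁺ = {A, B, C, D, E, F, G} — all of the relation — so {C} is a candidate key.
These are minimal and exhaustive — every other superkey contains one of them.

{A}, {C}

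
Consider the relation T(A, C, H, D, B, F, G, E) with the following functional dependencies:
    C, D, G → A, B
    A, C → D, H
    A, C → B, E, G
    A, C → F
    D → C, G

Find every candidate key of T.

{A, C}, {D}

{D}⁺ = {A, B, C, D, E, F, G, H}, which is every attribute, so {D} is a candidate key.
{A, C}⁺ = {A, B, C, D, E, F, G, H}, which is every attribute, so {A, C} is a candidate key.
Any other superkey properly contains one of these, so there are no further candidate keys.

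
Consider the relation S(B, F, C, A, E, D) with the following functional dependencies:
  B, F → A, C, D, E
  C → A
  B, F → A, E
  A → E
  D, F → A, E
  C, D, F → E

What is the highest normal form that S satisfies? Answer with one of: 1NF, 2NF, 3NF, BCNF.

2NF

Candidate key: {B, F}. Prime attributes: {B, F}.
C → A breaks BCNF: {C}⁺ = {A, C, E}, so {C} is not a superkey.
C → A has non-prime {A} on the right and a non-superkey on the left, so 3NF fails.
Checking every proper subset of each key, none determines a non-prime attribute — 2NF is satisfied.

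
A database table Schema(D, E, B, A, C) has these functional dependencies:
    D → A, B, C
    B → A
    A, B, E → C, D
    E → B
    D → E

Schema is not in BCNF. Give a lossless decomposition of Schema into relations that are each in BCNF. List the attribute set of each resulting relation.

{A, B}; {B, C, D, E}

Candidate keys of the original relation: {D}, {E}.
Within {A, B, C, D, E}: {B}⁺ ∩ {A, B, C, D, E} = {A, B}, not the whole set, so B → A violates BCNF; decompose into {A, B} and {B, C, D, E}.
{A, B} is in BCNF.
{B, C, D, E} is in BCNF.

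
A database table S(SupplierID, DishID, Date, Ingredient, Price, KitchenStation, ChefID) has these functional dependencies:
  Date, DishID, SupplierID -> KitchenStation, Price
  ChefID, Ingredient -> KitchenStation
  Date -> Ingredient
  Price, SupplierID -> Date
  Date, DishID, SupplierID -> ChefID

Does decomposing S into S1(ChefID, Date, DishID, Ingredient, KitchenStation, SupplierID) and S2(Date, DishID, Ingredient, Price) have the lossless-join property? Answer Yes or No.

S1 ∩ S2 = {Date, DishID, Ingredient}; its closure under F is {Date, DishID, Ingredient}.
Neither S1 nor S2 is contained in that closure, so the decomposition is lossy.

No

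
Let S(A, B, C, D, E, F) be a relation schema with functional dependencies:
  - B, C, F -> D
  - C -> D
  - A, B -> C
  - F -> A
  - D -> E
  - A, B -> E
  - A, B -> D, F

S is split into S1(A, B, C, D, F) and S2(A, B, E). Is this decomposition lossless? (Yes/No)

S1 ∩ S2 = {A, B}; its closure under F is {A, B, C, D, E, F}.
S1 is contained in that closure, so S1 ∩ S2 -> S1 holds and the join is lossless.

Yes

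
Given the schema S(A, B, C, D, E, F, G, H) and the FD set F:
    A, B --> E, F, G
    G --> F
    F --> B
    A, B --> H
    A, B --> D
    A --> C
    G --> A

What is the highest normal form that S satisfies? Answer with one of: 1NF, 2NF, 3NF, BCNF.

1NF

Candidate keys: {A, B}, {A, F}, {G}. Prime attributes: {A, B, F, G}.
F --> B breaks BCNF: {F}⁺ = {B, F}, so {F} is not a superkey.
A --> C has non-prime {C} on the right and a non-superkey on the left, so 3NF fails.
{A} is a proper subset of the key {A, B}, and {A}⁺ contains the non-prime attribute {C} — a partial dependency, so 2NF is violated.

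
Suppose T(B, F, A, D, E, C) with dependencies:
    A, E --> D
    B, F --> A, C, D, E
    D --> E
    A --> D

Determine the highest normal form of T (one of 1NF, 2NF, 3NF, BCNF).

2NF

Candidate key: {B, F}. Prime attributes: {B, F}.
A, E --> D breaks BCNF: {A, E}⁺ = {A, D, E}, so {A, E} is not a superkey.
Because {D} is non-prime and the left side of A, E --> D is not a superkey, the relation is not in 3NF.
No proper subset of a key has a non-prime attribute in its closure, so there is no partial dependency; 2NF holds.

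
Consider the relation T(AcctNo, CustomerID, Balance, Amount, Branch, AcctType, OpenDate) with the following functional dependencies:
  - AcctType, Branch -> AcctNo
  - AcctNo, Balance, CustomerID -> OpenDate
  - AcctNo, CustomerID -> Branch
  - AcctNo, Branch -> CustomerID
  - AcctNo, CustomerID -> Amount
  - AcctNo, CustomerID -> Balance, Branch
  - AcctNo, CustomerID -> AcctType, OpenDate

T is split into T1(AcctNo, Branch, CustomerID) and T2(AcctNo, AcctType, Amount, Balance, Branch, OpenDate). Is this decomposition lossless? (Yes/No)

Common attributes: {AcctNo, Branch}; their closure is {AcctNo, AcctType, Amount, Balance, Branch, CustomerID, OpenDate}.
Since T1 ⊆ {AcctNo, AcctType, Amount, Balance, Branch, CustomerID, OpenDate}, the intersection is a superkey of T1; the decomposition is lossless.

Yes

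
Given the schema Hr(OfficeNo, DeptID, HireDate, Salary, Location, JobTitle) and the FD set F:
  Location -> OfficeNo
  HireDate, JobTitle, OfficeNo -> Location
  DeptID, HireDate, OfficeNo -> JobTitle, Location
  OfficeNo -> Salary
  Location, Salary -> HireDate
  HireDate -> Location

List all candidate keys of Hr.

{DeptID, HireDate}, {DeptID, Location}

No FD produces {DeptID}, so it must be in every candidate key.
{DeptID, HireDate} is a candidate key since {DeptID, HireDate}⁺ = {DeptID, HireDate, JobTitle, Location, OfficeNo, Salary} covers every attribute.
{DeptID, Location} is a candidate key since {DeptID, Location}⁺ = {DeptID, HireDate, JobTitle, Location, OfficeNo, Salary} covers every attribute.
These are minimal and exhaustive — every other superkey contains one of them.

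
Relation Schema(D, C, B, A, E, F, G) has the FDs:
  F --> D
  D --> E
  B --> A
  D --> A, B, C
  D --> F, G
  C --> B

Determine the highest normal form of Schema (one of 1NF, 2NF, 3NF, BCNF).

2NF

Candidate keys: {D}, {F}. Prime attributes: {D, F}.
B --> A breaks BCNF: {B}⁺ = {A, B}, so {B} is not a superkey.
Because {A} is non-prime and the left side of B --> A is not a superkey, the relation is not in 3NF.
Every candidate key is a single attribute, so no partial dependency is possible; 2NF holds.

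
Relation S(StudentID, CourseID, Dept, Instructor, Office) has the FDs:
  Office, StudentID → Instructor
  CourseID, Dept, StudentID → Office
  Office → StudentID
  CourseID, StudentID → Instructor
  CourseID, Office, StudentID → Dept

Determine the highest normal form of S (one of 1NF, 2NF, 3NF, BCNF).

1NF

Candidate keys: {CourseID, Dept, StudentID}, {CourseID, Office}. Prime attributes: {CourseID, Dept, Office, StudentID}.
For Office, StudentID → Instructor we have {Office, StudentID}⁺ = {Instructor, Office, StudentID}; {Office, StudentID} is not a superkey, so BCNF fails.
Office, StudentID → Instructor determines the non-prime attribute {Instructor} from a non-superkey — 3NF is violated.
Since {Office} ⊂ {CourseID, Office} and {Office}⁺ ⊇ {Instructor} with {Instructor} non-prime, there is a partial dependency; 2NF fails.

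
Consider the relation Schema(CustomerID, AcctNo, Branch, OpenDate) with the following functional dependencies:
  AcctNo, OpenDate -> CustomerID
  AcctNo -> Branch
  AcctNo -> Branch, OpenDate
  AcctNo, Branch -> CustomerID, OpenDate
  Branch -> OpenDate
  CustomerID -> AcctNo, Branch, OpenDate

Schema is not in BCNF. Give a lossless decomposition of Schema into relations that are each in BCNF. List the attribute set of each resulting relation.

{AcctNo, Branch, CustomerID}; {Branch, OpenDate}

Candidate keys of the original relation: {AcctNo}, {CustomerID}.
Within {AcctNo, Branch, CustomerID, OpenDate}: {Branch}⁺ ∩ {AcctNo, Branch, CustomerID, OpenDate} = {Branch, OpenDate}, not the whole set, so Branch -> OpenDate violates BCNF; decompose into {Branch, OpenDate} and {AcctNo, Branch, CustomerID}.
{Branch, OpenDate} has no BCNF violation.
{AcctNo, Branch, CustomerID} has no BCNF violation.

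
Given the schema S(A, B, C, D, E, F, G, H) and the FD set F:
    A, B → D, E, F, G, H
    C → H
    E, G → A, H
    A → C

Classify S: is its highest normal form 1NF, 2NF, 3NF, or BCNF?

1NF

Candidate keys: {A, B}, {B, E, G}. Prime attributes: {A, B, E, G}.
For C → H we have {C}⁺ = {C, H}; {C} is not a superkey, so BCNF fails.
C → H determines the non-prime attribute {H} from a non-superkey — 3NF is violated.
Since {A} ⊂ {A, B} and {A}⁺ ⊇ {C, H} with {C, H} non-prime, there is a partial dependency; 2NF fails.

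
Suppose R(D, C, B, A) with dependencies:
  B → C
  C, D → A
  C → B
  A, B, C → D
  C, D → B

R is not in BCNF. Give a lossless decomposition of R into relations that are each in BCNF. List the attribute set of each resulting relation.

Candidate keys of the original relation: {A, B}, {A, C}, {B, D}, {C, D}.
In {A, B, C, D}, {B} is not a superkey ({B}⁺ restricted to this set is {B, C}), so split on B → C into {B, C} and {A, B, D}.
{B, C} has no BCNF violation.
{A, B, D} has no BCNF violation.

{A, B, D}; {B, C}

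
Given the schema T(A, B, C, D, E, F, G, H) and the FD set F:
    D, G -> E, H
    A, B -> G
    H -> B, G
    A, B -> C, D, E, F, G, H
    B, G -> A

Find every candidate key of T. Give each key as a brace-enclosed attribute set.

{H} is a candidate key since {H}⁺ = {A, B, C, D, E, F, G, H} covers every attribute.
{A, B} is a candidate key since {A, B}⁺ = {A, B, C, D, E, F, G, H} covers every attribute.
{B, G} is a candidate key since {B, G}⁺ = {A, B, C, D, E, F, G, H} covers every attribute.
{D, G} is a candidate key since {D, G}⁺ = {A, B, C, D, E, F, G, H} covers every attribute.
Any other superkey properly contains one of these, so there are no further candidate keys.

{A, B}, {B, G}, {D, G}, {H}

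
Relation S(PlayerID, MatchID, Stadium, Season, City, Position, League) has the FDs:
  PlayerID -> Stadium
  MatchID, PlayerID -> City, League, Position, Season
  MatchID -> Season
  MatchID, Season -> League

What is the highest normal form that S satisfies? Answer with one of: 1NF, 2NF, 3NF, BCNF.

Candidate key: {MatchID, PlayerID}. Prime attributes: {MatchID, PlayerID}.
PlayerID -> Stadium breaks BCNF: {PlayerID}⁺ = {PlayerID, Stadium}, so {PlayerID} is not a superkey.
Because {Stadium} is non-prime and the left side of PlayerID -> Stadium is not a superkey, the relation is not in 3NF.
The proper key subset {MatchID} of {MatchID, PlayerID} determines non-prime {League, Season}, so the relation is not even in 2NF.

1NF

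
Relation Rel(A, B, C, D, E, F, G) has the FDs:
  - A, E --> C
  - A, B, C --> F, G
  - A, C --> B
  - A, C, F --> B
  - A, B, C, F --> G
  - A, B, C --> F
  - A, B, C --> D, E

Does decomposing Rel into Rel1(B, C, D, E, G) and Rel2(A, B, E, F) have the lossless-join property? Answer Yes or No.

No

Common attributes: {B, E}; their closure is {B, E}.
Rel1 ⊄ {B, E} and Rel2 ⊄ {B, E}, so the split is lossy.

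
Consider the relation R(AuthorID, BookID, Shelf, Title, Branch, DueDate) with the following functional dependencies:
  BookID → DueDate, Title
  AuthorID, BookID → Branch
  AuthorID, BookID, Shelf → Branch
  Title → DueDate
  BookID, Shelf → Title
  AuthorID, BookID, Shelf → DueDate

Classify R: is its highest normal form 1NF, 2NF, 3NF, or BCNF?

Candidate key: {AuthorID, BookID, Shelf}. Prime attributes: {AuthorID, BookID, Shelf}.
For BookID → DueDate, Title we have {BookID}⁺ = {BookID, DueDate, Title}; {BookID} is not a superkey, so BCNF fails.
BookID → DueDate, Title has non-prime {DueDate, Title} on the right and a non-superkey on the left, so 3NF fails.
The proper key subset {BookID} of {AuthorID, BookID, Shelf} determines non-prime {DueDate, Title}, so the relation is not even in 2NF.

1NF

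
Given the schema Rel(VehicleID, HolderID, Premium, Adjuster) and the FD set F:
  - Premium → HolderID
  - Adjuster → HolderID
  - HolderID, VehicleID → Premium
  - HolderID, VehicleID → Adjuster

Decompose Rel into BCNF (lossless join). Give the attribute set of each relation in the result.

{Adjuster, Premium, VehicleID}; {HolderID, Premium}

Candidate keys of the original relation: {Adjuster, VehicleID}, {HolderID, VehicleID}, {Premium, VehicleID}.
In {Adjuster, HolderID, Premium, VehicleID}, {Premium} is not a superkey ({Premium}⁺ restricted to this set is {HolderID, Premium}), so split on Premium → HolderID into {HolderID, Premium} and {Adjuster, Premium, VehicleID}.
{HolderID, Premium} is in BCNF.
{Adjuster, Premium, VehicleID} is in BCNF.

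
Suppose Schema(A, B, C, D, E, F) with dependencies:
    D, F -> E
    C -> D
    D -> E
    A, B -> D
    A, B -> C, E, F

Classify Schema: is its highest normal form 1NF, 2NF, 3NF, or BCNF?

2NF

Candidate key: {A, B}. Prime attributes: {A, B}.
For D, F -> E we have {D, F}⁺ = {D, E, F}; {D, F} is not a superkey, so BCNF fails.
Because {E} is non-prime and the left side of D, F -> E is not a superkey, the relation is not in 3NF.
Checking every proper subset of each key, none determines a non-prime attribute — 2NF is satisfied.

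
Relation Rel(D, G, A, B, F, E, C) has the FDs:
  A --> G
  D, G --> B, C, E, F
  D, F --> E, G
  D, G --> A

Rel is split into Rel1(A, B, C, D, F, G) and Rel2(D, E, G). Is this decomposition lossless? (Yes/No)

Yes

Common attributes: {D, G}; their closure is {A, B, C, D, E, F, G}.
Since Rel1 ⊆ {A, B, C, D, E, F, G}, the intersection is a superkey of Rel1; the decomposition is lossless.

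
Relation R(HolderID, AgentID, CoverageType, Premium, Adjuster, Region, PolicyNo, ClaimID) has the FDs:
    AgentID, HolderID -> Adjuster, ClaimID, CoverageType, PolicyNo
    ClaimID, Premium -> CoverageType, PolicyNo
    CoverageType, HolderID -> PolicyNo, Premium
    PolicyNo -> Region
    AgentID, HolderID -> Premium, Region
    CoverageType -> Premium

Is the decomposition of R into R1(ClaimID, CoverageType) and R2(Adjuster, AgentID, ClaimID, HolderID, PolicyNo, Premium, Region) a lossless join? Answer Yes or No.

R1 ∩ R2 = {ClaimID}; its closure under F is {ClaimID}.
Neither R1 nor R2 is contained in that closure, so the decomposition is lossy.

No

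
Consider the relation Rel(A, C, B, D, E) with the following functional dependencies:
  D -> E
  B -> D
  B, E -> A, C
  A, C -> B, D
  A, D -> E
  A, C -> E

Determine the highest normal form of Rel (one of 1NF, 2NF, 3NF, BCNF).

Candidate keys: {A, C}, {B}. Prime attributes: {A, B, C}.
For D -> E we have {D}⁺ = {D, E}; {D} is not a superkey, so BCNF fails.
Because {E} is non-prime and the left side of D -> E is not a superkey, the relation is not in 3NF.
Checking every proper subset of each key, none determines a non-prime attribute — 2NF is satisfied.

2NF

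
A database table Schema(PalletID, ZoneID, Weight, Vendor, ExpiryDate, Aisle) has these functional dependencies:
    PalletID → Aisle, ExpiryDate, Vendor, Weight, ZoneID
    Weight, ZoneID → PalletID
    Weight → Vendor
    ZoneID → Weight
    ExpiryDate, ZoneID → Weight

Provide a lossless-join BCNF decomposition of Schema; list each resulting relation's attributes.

{Aisle, ExpiryDate, PalletID, Weight, ZoneID}; {Vendor, Weight}

Candidate keys of the original relation: {PalletID}, {ZoneID}.
In {Aisle, ExpiryDate, PalletID, Vendor, Weight, ZoneID}, {Weight} is not a superkey ({Weight}⁺ restricted to this set is {Vendor, Weight}), so split on Weight → Vendor into {Vendor, Weight} and {Aisle, ExpiryDate, PalletID, Weight, ZoneID}.
{Vendor, Weight} is in BCNF.
{Aisle, ExpiryDate, PalletID, Weight, ZoneID} is in BCNF.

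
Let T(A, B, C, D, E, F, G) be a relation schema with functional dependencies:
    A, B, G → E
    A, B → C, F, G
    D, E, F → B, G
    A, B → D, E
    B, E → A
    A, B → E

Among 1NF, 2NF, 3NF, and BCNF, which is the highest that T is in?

BCNF

Candidate keys: {A, B}, {B, E}, {D, E, F}. Prime attributes: {A, B, D, E, F}.
Every FD has a superkey on the left, so the relation is in BCNF.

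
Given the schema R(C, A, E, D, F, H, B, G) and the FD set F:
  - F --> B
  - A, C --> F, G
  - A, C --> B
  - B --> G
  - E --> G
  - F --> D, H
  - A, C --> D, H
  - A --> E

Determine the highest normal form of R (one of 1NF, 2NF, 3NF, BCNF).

1NF

Candidate key: {A, C}. Prime attributes: {A, C}.
F --> B: {F}⁺ = {B, D, F, G, H}, which is not all of the attributes, so the left side is not a superkey — BCNF is violated.
Because {B} is non-prime and the left side of F --> B is not a superkey, the relation is not in 3NF.
The proper key subset {A} of {A, C} determines non-prime {E, G}, so the relation is not even in 2NF.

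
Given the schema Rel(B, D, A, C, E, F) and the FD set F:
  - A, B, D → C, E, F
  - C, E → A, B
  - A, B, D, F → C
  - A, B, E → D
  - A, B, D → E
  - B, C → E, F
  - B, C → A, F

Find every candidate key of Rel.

{A, B, D}, {A, B, E}, {B, C}, {C, E}

{B, C}⁺ = {A, B, C, D, E, F}, which is every attribute, so {B, C} is a candidate key.
{C, E}⁺ = {A, B, C, D, E, F}, which is every attribute, so {C, E} is a candidate key.
{A, B, D}⁺ = {A, B, C, D, E, F}, which is every attribute, so {A, B, D} is a candidate key.
{A, B, E}⁺ = {A, B, C, D, E, F}, which is every attribute, so {A, B, E} is a candidate key.
These are minimal and exhaustive — every other superkey contains one of them.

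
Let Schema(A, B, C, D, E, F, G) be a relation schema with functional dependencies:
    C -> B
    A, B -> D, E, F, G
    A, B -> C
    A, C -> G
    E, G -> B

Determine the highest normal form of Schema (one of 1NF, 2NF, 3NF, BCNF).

Candidate keys: {A, B}, {A, C}, {A, E, G}. Prime attributes: {A, B, C, E, G}.
C -> B breaks BCNF: {C}⁺ = {B, C}, so {C} is not a superkey.
Its right-hand attributes {B} are all prime, as are those of every other non-superkey FD — the relation is in 3NF.

3NF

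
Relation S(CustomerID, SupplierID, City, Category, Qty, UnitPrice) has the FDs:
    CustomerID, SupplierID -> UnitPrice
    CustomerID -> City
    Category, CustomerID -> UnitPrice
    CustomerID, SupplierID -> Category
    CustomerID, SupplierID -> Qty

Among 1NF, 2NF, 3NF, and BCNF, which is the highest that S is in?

Candidate key: {CustomerID, SupplierID}. Prime attributes: {CustomerID, SupplierID}.
CustomerID -> City breaks BCNF: {CustomerID}⁺ = {City, CustomerID}, so {CustomerID} is not a superkey.
CustomerID -> City has non-prime {City} on the right and a non-superkey on the left, so 3NF fails.
{CustomerID} is a proper subset of the key {CustomerID, SupplierID}, and {CustomerID}⁺ contains the non-prime attribute {City} — a partial dependency, so 2NF is violated.

1NF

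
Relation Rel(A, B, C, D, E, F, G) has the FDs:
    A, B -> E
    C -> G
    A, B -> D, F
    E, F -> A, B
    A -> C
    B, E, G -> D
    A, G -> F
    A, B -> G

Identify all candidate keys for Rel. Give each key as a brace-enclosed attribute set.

{A, B}⁺ = {A, B, C, D, E, F, G} — all of the relation — so {A, B} is a candidate key.
{A, E}⁺ = {A, B, C, D, E, F, G} — all of the relation — so {A, E} is a candidate key.
{E, F}⁺ = {A, B, C, D, E, F, G} — all of the relation — so {E, F} is a candidate key.
These are minimal and exhaustive — every other superkey contains one of them.

{A, B}, {A, E}, {E, F}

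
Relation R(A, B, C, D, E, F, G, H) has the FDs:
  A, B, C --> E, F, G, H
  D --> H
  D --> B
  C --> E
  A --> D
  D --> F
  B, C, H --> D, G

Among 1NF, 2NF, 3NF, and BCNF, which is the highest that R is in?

Candidate key: {A, C}. Prime attributes: {A, C}.
For D --> H we have {D}⁺ = {B, D, F, H}; {D} is not a superkey, so BCNF fails.
D --> H determines the non-prime attribute {H} from a non-superkey — 3NF is violated.
Since {A} ⊂ {A, C} and {A}⁺ ⊇ {B, D, F, H} with {B, D, F, H} non-prime, there is a partial dependency; 2NF fails.

1NF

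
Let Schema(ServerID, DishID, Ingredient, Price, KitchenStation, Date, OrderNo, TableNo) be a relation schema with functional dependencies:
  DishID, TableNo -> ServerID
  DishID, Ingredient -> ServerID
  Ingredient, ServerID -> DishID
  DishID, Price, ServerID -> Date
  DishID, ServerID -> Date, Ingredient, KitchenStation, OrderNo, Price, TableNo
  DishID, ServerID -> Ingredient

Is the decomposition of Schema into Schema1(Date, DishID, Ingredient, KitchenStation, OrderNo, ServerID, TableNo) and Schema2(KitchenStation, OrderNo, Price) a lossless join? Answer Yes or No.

Schema1 ∩ Schema2 = {KitchenStation, OrderNo}; its closure under F is {KitchenStation, OrderNo}.
Neither Schema1 nor Schema2 is contained in that closure, so the decomposition is lossy.

No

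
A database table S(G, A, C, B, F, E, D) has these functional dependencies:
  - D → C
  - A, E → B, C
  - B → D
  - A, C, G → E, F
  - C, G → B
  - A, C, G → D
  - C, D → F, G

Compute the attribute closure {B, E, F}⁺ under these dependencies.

Start with {B, E, F}.
B → D applies; add {D} → now {B, D, E, F}.
D → C applies; add {C} → now {B, C, D, E, F}.
C, D → F, G applies; add {G} → now {B, C, D, E, F, G}.
No further FD applies.

{B, C, D, E, F, G}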